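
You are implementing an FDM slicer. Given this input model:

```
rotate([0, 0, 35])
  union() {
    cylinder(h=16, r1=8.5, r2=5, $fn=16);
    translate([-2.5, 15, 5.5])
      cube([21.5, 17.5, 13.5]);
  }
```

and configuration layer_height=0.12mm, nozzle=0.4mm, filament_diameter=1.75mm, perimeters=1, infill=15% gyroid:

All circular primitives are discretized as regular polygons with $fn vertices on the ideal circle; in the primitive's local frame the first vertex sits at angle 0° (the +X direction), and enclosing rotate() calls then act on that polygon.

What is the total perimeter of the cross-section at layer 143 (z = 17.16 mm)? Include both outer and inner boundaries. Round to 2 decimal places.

78.00 mm

At z = 17.16 mm: the cone is not intersected at this z (z outside [0, 16]); the cube at (-2.5, 15) (footprint 21.5×17.5) is included at this height (perimeter 78.00 mm); Taking the union: only the 21.5×17.5 cube at (-2.5, 15) is present, so the union is just that shape — boundary = 78.00 mm; (whole slice rotated 35° about Z — lengths, areas and connectivity unchanged). Overall, the cross-section is a single solid region. Total boundary length (outer) = 78.00 mm.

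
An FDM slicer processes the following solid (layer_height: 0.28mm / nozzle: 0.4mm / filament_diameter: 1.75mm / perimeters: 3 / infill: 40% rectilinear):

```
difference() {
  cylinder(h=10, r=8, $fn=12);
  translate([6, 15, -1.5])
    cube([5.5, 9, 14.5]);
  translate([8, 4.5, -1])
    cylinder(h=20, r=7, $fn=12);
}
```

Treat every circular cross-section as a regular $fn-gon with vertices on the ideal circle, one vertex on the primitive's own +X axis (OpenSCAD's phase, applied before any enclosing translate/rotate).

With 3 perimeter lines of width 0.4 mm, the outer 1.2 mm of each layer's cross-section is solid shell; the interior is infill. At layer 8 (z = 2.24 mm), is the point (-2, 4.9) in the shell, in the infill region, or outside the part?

At z = 2.24 mm: the r=8 cylinder contributes a regular 12-gon of circumradius 8; the cube at (6, 15) (footprint 5.5×9) is included at this height; the r=7 cylinder at (8, 4.5) contributes a regular 12-gon of circumradius 7; Subtracting the remaining from the first: starting from the r=8 cylinder, the 5.5×9 cube at (6, 15) misses the remaining region (no effect); the r=7 cylinder at (8, 4.5) partially overlaps it — only the 43.30 mm² overlap (of its 147.00 mm²) is removed, clipping the outline — 1 connected region. Overall, the cross-section is a single solid region. The nearest boundary edge runs (-4.00, 6.93)→(0.00, 8.00); distance from the point to it = 2.48 mm. The point is inside the cross-section and 2.48 mm from the nearest boundary — more than the 1.2 mm shell width (3 × 0.4), so it's in the infill interior.

infill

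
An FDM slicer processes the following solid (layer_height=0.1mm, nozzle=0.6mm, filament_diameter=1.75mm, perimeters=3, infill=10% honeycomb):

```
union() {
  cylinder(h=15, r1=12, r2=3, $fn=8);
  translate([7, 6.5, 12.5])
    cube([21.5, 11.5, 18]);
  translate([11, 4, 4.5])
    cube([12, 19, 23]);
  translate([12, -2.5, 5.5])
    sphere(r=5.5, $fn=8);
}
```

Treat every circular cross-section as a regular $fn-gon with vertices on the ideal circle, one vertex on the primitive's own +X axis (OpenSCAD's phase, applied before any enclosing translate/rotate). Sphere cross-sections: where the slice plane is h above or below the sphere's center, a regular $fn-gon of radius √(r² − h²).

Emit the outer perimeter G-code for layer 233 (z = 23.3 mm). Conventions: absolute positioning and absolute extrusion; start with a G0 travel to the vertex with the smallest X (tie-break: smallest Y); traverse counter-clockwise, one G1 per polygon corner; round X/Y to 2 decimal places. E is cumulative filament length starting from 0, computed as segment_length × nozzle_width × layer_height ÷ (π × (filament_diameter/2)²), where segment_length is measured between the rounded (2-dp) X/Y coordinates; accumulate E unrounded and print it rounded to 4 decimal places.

G0 X7.00 Y6.50 Z23.30
G1 X11.00 Y6.50 E0.0998
G1 X11.00 Y4.00 E0.1621
G1 X23.00 Y4.00 E0.4615
G1 X23.00 Y6.50 E0.5238
G1 X28.50 Y6.50 E0.6610
G1 X28.50 Y18.00 E0.9479
G1 X23.00 Y18.00 E1.0851
G1 X23.00 Y23.00 E1.2098
G1 X11.00 Y23.00 E1.5092
G1 X11.00 Y18.00 E1.6339
G1 X7.00 Y18.00 E1.7337
G1 X7.00 Y6.50 E2.0206

At z = 23.3 mm: the cone does not reach this height (z outside [0, 15]); the cube at (7, 6.5) is present — its section is the full 21.5×11.5 rectangle; the cube at (11, 4) (footprint 12×19) is included at this height; the sphere at (12, -2.5) does not reach this height (|z−center|=17.800 > r=5.5); Taking the union: the regions partially overlap (shared area 138.00 mm²), so overlapping operands fuse into one piece — 1 connected region. The outline is a single polygon with 12 vertices. Extrusion per mm of travel: 0.6 × 0.1 / (π × 0.875²) = 0.024945. Accumulating E over each segment gives final E = 2.0206.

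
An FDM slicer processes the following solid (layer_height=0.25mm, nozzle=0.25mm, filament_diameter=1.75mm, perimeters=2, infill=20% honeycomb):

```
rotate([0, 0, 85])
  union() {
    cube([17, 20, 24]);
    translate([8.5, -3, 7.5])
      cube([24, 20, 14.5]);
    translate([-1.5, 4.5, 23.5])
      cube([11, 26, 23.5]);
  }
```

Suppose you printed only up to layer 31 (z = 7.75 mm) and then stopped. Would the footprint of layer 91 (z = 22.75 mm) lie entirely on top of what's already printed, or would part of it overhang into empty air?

Compare the two slices. At z = 7.75: the cube is present — its section is the full 17×20 rectangle (area 340.00 mm²); the cube at (8.5, -3) is present — its section is the full 24×20 rectangle (area 480.00 mm²); the cube at (-1.5, 4.5) does not reach this height (z outside [23.5, 47]); Taking the union: the regions partially overlap — summed areas 820.00 mm² minus the doubly-counted overlap 144.50 mm² gives 675.50 mm² — area = 675.50 mm²; (rotated 85° about Z; rotation is an isometry so areas/perimeters/island counts are preserved). At z = 22.75: the cube is present — its section is the full 17×20 rectangle (area 340.00 mm²); the cube at (8.5, -3) is absent (z outside [7.5, 22]); the cube at (-1.5, 4.5) is absent (z outside [23.5, 47]); Combining (union): only the 17×20 cube is present, so the union is just that shape — area = 340.00 mm²; (rotated 85° about Z; rotation is an isometry so areas/perimeters/island counts are preserved). Checking containment: the cross-section at z = 22.75 is a subset of the cross-section at z = 7.75.

entirely on top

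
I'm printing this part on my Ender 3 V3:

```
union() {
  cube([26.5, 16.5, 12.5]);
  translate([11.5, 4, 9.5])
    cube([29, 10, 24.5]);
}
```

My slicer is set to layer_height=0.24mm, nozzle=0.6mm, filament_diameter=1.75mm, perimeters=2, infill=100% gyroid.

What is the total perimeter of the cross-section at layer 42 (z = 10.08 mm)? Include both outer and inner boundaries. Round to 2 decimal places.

At z = 10.08 mm: the cube is present — its section is the full 26.5×16.5 rectangle (perimeter 86.00 mm); the cube at (11.5, 4) (footprint 29×10) is included at this height (perimeter 78.00 mm); Taking the union: the regions partially overlap (shared area 150.00 mm²), so the edge portions inside another operand are dropped and the merged outline is re-measured after clipping — boundary = 114.00 mm. Overall, the cross-section is a single solid region. Total boundary length (outer) = 114.00 mm.

114.00 mm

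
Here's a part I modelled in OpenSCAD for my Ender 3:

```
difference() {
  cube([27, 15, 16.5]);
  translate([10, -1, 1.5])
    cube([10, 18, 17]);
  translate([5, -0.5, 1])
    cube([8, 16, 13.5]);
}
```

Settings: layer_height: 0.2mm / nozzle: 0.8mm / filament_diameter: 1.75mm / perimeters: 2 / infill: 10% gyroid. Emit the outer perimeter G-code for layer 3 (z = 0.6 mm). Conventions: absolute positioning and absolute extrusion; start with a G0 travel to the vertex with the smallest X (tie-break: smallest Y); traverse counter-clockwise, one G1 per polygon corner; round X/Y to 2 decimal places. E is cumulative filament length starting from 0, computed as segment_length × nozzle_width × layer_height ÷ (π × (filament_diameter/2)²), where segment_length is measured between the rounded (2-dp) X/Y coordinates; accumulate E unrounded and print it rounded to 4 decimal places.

G0 X0.00 Y0.00 Z0.60
G1 X27.00 Y0.00 E1.7960
G1 X27.00 Y15.00 E2.7939
G1 X0.00 Y15.00 E4.5899
G1 X0.00 Y0.00 E5.5877

At z = 0.6 mm: the cube (footprint 27×15) is included at this height; the cube at (10, -1) is not intersected at this z (z outside [1.5, 18.5]); the cube at (5, -0.5) does not reach this height (z outside [1, 14.5]); Subtracting the remaining from the first: none of the subtracted shapes is present at this height, so the 27×15 cube is unchanged — 1 connected region. The outline is a single polygon with 4 vertices. Extrusion per mm of travel: 0.8 × 0.2 / (π × 0.875²) = 0.066520. Accumulating E over each segment gives final E = 5.5877.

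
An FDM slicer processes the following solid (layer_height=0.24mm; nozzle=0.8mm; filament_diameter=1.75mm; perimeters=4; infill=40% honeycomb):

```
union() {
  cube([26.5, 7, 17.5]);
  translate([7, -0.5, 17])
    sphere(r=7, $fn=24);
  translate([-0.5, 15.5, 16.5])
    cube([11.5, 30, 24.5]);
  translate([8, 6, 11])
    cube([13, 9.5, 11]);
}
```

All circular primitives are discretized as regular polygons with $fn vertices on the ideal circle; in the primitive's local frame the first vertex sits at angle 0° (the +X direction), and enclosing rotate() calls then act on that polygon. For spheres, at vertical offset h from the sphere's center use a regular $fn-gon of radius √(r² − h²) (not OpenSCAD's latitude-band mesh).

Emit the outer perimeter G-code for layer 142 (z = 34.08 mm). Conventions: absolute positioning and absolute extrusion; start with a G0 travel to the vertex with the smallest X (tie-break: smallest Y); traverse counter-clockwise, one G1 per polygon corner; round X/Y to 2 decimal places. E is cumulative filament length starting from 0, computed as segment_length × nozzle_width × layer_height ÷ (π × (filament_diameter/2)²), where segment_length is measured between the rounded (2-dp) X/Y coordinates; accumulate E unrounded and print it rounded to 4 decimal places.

G0 X-0.50 Y15.50 Z34.08
G1 X11.00 Y15.50 E0.9180
G1 X11.00 Y45.50 E3.3127
G1 X-0.50 Y45.50 E4.2307
G1 X-0.50 Y15.50 E6.6254

At z = 34.08 mm: the cube does not reach this height (z outside [0, 17.5]); the sphere at (7, -0.5) is absent (|z−center|=17.080 > r=7); the 11.5×30 cube at (-0.5, 15.5) contributes its full rectangle; the cube at (8, 6) is absent (z outside [11, 22]); Merging all regions: only the 11.5×30 cube at (-0.5, 15.5) is present, so the union is just that shape — 1 connected region. The outline is a single polygon with 4 vertices. Extrusion per mm of travel: 0.8 × 0.24 / (π × 0.875²) = 0.079824. Accumulating E over each segment gives final E = 6.6254.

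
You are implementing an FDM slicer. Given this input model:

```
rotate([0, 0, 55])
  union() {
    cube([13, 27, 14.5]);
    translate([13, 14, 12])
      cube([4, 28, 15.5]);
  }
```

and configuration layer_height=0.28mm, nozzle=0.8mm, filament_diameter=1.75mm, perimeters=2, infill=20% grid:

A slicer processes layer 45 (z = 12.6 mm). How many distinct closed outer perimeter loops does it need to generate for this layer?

1

At z = 12.6 mm: the cube is present — its section is the full 13×27 rectangle; the 4×28 cube at (13, 14) contributes its full rectangle; Merging all regions: the 2 present regions share edge segments without overlapping in area, so areas simply add but the touching pieces fuse into one outline (the shared edge portions become interior and drop out of the boundary) — 1 connected region; (whole slice rotated 55° about Z — lengths, areas and connectivity unchanged). The result has 1 disconnected region.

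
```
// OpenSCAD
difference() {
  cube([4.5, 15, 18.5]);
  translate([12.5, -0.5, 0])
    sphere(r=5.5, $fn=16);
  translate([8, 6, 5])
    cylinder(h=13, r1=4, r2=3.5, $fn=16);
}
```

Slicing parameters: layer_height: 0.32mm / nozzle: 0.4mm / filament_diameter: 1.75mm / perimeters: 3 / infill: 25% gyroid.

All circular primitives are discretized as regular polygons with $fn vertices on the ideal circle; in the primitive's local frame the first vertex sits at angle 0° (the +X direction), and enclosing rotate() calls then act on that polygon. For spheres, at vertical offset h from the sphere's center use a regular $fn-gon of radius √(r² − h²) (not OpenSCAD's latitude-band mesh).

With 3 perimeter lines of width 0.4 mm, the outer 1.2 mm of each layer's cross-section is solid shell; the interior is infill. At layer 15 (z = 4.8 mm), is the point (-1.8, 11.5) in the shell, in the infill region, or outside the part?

At z = 4.8 mm: the 4.5×15 cube contributes its full rectangle; the r=5.5 sphere at (12.5, -0.5) slices to a regular 16-gon of circumradius 2.685 (√(r²−h²) with h=4.8 from center); the cone at (8, 6) does not reach this height (z outside [5, 18]); Taking the first minus the rest: starting from the 4.5×15 cube, the r=5.5 sphere at (12.5, -0.5) misses the remaining region (no effect) — 1 connected region. Overall, the cross-section is a single solid region. The nearest boundary edge runs (0.00, 0.00)→(0.00, 15.00); distance from the point to it = 1.80 mm. The point is not inside any of the regions above, so it lies outside the cross-section (1.80 mm from the nearest boundary).

outside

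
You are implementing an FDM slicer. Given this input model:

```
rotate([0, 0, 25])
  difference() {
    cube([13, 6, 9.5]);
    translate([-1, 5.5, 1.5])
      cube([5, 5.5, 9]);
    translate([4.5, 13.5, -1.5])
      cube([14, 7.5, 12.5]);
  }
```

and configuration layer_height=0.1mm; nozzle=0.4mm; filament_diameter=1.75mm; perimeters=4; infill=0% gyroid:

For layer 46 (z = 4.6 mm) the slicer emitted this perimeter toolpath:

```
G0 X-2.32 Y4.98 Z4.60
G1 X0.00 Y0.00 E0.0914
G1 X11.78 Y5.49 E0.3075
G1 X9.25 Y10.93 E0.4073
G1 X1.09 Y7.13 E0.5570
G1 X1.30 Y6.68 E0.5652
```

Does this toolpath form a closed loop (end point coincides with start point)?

no

Start point (G0): (-2.32, 4.98). End point (last G1): the path does not return to the start — open.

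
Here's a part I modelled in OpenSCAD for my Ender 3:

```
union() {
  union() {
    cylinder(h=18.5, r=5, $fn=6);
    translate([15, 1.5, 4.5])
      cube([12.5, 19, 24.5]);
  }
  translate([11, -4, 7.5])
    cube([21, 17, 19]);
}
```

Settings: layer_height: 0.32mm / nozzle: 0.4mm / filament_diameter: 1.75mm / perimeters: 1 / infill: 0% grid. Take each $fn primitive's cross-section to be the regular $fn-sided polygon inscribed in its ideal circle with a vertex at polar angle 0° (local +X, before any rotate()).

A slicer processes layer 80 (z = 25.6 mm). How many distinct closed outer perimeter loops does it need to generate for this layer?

1

At z = 25.6 mm: the cylinder does not reach this height (z outside [0, 18.5]); the cube at (15, 1.5) is present — its section is the full 12.5×19 rectangle; Combining (union): only the 12.5×19 cube at (15, 1.5) is present, so the union is just that shape — 1 connected region; the cube at (11, -4) is present — its section is the full 21×17 rectangle; Taking the union: the regions partially overlap (shared area 143.75 mm²), so overlapping operands fuse into one piece — 1 connected region. The result has 1 disconnected region.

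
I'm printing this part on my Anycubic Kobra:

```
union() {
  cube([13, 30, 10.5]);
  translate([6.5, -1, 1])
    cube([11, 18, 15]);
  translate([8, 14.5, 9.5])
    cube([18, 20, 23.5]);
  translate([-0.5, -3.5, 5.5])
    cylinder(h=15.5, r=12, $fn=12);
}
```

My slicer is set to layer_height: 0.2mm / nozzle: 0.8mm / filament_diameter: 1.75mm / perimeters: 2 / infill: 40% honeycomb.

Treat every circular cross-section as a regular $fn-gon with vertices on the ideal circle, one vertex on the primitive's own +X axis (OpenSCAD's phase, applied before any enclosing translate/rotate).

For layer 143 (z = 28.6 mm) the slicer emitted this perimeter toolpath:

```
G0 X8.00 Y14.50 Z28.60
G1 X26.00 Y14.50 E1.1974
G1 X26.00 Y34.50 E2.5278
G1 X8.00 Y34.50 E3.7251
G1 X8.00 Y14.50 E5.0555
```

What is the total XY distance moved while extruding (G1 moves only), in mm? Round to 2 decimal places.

76.00 mm

Sum the Euclidean lengths of each G1 segment: total = 76.00 mm.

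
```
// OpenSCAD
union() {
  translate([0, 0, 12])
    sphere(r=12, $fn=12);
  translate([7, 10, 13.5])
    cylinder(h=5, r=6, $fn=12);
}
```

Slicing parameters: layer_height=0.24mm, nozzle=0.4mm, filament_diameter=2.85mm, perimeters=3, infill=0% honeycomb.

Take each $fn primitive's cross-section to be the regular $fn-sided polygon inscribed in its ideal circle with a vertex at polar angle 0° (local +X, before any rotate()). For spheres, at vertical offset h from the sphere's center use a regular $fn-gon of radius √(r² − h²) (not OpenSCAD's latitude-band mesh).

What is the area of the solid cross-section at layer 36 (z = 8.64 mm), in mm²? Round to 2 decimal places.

At z = 8.64 mm: the r=12 sphere contributes a regular 12-gon of circumradius √(12²−3.36²) = 11.520 (area = (12/2)·11.520²·sin(360°/12) = 398.13 mm²); the cylinder at (7, 10) does not reach this height (z outside [13.5, 18.5]); Combining (union): only the r=12 sphere is present, so the union is just that shape — area = 398.13 mm². Overall, the cross-section is a single solid region. Net area = 398.13 mm².

398.13 mm²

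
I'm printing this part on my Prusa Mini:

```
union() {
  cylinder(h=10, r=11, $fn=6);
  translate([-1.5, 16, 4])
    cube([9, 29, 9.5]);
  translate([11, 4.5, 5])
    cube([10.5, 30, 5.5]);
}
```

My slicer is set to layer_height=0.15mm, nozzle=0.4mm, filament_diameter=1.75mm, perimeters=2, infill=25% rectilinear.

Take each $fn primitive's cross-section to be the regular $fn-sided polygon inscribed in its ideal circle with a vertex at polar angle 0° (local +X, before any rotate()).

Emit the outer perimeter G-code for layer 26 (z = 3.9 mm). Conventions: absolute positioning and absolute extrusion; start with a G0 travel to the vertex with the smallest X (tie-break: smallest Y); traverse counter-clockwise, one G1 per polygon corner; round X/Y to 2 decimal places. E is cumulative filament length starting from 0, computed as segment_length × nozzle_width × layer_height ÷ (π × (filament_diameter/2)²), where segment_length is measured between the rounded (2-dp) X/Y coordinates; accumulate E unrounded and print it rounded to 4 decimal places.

At z = 3.9 mm: the r=11 cylinder gives a regular 6-gon of circumradius 11 (constant along its height); the cube at (-1.5, 16) does not reach this height (z outside [4, 13.5]); the cube at (11, 4.5) is not intersected at this z (z outside [5, 10.5]); Combining (union): only the r=11 cylinder is present, so the union is just that shape — 1 connected region. The outline is a single polygon with 6 vertices. Extrusion per mm of travel: 0.4 × 0.15 / (π × 0.875²) = 0.024945. Accumulating E over each segment gives final E = 1.6467.

G0 X-11.00 Y0.00 Z3.90
G1 X-5.50 Y-9.53 E0.2745
G1 X5.50 Y-9.53 E0.5489
G1 X11.00 Y0.00 E0.8233
G1 X5.50 Y9.53 E1.0978
G1 X-5.50 Y9.53 E1.3722
G1 X-11.00 Y0.00 E1.6467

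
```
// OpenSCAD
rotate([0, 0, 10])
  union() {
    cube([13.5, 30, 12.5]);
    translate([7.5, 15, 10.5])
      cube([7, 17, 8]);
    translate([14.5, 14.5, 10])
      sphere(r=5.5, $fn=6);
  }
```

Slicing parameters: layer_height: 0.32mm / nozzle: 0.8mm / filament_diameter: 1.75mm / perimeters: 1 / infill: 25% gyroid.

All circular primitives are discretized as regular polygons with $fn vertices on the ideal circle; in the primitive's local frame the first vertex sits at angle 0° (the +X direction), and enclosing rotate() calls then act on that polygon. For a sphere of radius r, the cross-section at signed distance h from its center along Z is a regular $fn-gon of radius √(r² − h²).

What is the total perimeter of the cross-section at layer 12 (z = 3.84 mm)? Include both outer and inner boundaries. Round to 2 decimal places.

At z = 3.84 mm: the cube (footprint 13.5×30) is included at this height (perimeter 87.00 mm); the cube at (7.5, 15) is absent (z outside [10.5, 18.5]); the sphere at (14.5, 14.5) is absent (|z−center|=6.160 > r=5.5); Combining (union): only the 13.5×30 cube is present, so the union is just that shape — boundary = 87.00 mm; (rotated 10° about Z; rotation is an isometry so areas/perimeters/island counts are preserved). Overall, the cross-section is a single solid region. Total boundary length (outer) = 87.00 mm.

87.00 mm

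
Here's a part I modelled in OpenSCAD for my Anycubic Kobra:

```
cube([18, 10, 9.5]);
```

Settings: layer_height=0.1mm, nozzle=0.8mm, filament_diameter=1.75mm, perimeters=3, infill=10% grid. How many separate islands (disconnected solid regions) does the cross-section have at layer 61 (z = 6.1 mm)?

1

At z = 6.1 mm: the cube is present — its section is the full 18×10 rectangle. Overall, the cross-section is a single solid region. Island count = 1.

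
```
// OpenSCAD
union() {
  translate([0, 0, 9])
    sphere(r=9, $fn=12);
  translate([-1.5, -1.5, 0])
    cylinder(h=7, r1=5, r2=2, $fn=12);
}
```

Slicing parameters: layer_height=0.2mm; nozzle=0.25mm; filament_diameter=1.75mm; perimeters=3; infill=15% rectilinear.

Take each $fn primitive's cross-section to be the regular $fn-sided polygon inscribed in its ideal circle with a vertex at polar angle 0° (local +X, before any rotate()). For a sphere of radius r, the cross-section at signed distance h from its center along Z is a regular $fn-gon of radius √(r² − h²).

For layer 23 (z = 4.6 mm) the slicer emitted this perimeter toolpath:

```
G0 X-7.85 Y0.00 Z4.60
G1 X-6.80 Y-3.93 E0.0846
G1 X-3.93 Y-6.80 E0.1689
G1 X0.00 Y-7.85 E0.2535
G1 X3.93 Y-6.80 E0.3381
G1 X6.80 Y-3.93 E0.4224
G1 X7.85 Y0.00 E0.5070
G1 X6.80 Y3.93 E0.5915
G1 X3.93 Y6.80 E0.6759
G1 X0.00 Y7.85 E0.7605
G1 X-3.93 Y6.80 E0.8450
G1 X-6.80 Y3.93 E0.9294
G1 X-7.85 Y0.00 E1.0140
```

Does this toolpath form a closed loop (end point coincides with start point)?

yes

Start point (G0): (-7.85, 0.00). End point (last G1): the path returns to the start — closed.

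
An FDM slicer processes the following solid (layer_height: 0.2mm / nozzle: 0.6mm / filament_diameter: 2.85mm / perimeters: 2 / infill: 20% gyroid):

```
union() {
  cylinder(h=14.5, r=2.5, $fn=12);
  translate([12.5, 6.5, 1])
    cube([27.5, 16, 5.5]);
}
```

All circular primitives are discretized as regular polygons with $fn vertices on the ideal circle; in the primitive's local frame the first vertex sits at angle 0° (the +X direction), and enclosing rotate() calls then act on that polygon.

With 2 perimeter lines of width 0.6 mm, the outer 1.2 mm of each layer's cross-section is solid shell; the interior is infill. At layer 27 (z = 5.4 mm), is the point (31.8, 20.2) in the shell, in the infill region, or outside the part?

infill

At z = 5.4 mm: the r=2.5 cylinder gives a regular 12-gon of circumradius 2.5 (constant along its height); the cube at (12.5, 6.5) (footprint 27.5×16) is included at this height; Merging all regions: the 2 present regions are separate (no shared area or edge), so areas and boundary lengths simply add and each stays a separate island — 2 connected regions. Overall, the cross-section has 2 separate islands. The nearest boundary edge runs (12.50, 22.50)→(40.00, 22.50); distance from the point to it = 2.30 mm. (Shell/infill is judged within the island containing the point — the largest one.) The point is inside the cross-section and 2.30 mm from the nearest boundary — more than the 1.2 mm shell width (2 × 0.6), so it's in the infill interior.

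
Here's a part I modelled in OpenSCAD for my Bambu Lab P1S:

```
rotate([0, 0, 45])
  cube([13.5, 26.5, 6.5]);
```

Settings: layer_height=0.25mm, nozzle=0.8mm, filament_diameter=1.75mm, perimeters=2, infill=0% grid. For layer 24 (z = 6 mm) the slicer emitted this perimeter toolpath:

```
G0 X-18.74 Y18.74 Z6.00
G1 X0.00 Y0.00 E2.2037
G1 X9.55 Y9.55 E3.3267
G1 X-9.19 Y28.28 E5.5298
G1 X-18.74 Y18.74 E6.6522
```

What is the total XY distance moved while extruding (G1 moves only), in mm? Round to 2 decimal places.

80.00 mm

Sum the Euclidean lengths of each G1 segment: total = 80.00 mm.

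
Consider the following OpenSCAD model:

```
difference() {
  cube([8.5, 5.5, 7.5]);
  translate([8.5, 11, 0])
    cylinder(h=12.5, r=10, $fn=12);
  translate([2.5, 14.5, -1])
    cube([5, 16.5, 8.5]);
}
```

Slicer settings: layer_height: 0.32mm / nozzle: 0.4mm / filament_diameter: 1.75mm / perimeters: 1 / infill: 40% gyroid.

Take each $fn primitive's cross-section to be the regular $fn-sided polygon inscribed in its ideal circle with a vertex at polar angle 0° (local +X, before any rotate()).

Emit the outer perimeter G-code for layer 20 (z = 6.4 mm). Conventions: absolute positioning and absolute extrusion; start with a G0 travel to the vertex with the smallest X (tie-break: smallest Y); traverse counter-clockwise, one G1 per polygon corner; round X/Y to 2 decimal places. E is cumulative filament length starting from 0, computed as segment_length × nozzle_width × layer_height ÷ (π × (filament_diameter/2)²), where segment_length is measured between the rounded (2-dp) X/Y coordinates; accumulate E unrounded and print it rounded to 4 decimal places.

G0 X0.00 Y0.00 Z6.40
G1 X8.50 Y0.00 E0.4523
G1 X8.50 Y1.00 E0.5056
G1 X3.50 Y2.34 E0.7810
G1 X0.34 Y5.50 E1.0188
G1 X0.00 Y5.50 E1.0369
G1 X0.00 Y0.00 E1.3296

At z = 6.4 mm: the cube (footprint 8.5×5.5) is included at this height; the cylinder at (8.5, 11): section is a regular 12-gon, circumradius r=10; the 5×16.5 cube at (2.5, 14.5) contributes its full rectangle; Subtracting the remaining from the first: starting from the 8.5×5.5 cube, the r=10 cylinder at (8.5, 11) partially overlaps it — only the 24.14 mm² overlap (of its 300.00 mm²) is removed, clipping the outline; the 5×16.5 cube at (2.5, 14.5) misses the remaining region (no effect) — 1 connected region. The outline is a single polygon with 6 vertices. Extrusion per mm of travel: 0.4 × 0.32 / (π × 0.875²) = 0.053216. Accumulating E over each segment gives final E = 1.3296.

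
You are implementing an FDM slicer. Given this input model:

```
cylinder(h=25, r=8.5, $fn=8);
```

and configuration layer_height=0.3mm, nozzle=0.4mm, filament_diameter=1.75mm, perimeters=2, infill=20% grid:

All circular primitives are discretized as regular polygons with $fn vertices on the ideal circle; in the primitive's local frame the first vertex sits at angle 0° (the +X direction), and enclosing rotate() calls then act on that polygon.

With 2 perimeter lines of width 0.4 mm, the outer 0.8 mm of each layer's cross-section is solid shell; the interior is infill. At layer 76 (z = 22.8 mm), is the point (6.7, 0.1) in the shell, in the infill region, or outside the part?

infill

At z = 22.8 mm: the r=8.5 cylinder contributes a regular 8-gon of circumradius 8.5. Overall, the cross-section is a single solid region. The nearest boundary edge runs (8.50, 0.00)→(6.01, 6.01); distance from the point to it = 1.62 mm. The point is inside the cross-section and 1.62 mm from the nearest boundary — more than the 0.8 mm shell width (2 × 0.4), so it's in the infill interior.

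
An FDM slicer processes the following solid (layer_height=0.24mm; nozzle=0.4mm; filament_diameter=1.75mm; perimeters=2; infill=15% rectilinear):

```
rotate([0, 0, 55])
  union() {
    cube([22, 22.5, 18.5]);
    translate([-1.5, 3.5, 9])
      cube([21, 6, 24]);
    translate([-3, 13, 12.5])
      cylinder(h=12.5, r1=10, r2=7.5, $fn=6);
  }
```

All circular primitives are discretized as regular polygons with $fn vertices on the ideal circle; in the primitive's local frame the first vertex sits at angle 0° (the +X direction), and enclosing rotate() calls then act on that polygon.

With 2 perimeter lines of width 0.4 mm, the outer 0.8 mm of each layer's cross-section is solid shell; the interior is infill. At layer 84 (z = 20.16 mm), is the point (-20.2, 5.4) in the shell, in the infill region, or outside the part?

At z = 20.16 mm: the cube does not reach this height (z outside [0, 18.5]); the cube at (-1.5, 3.5) (footprint 21×6) is included at this height; the cone at (-3, 13) (r1=10→r2=7.5) has section circumradius 8.468 here — a regular 6-gon; Merging all regions: the regions partially overlap (shared area 14.72 mm²), so overlapping operands fuse into one piece — 1 connected region; (whole slice rotated 55° about Z — lengths, areas and connectivity unchanged). Overall, the cross-section is a single solid region. Undo the 55° rotation: the query point maps to (-7.163, 19.644) in the un-rotated model frame. The nearest boundary edge runs (-11.47, 13.00)→(-7.23, 20.33); distance from the point to it = 0.41 mm. The point is inside the cross-section, 0.41 mm from the nearest boundary — within the 0.8 mm shell band (2 × 0.4).

shell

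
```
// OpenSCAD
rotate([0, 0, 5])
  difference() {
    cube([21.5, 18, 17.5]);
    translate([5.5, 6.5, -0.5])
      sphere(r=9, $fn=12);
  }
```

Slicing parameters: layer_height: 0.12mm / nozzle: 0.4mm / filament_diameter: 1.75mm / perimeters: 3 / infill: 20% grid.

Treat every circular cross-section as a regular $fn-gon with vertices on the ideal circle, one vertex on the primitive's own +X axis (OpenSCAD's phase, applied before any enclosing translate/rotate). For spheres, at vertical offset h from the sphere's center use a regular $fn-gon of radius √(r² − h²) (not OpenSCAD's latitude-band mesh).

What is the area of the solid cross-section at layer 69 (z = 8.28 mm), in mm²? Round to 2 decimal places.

375.27 mm²

At z = 8.28 mm: the cube (footprint 21.5×18) is included at this height (area 387.00 mm²); the r=9 sphere at (5.5, 6.5) contributes a regular 12-gon of circumradius √(9²−8.78²) = 1.978 (area = (12/2)·1.978²·sin(360°/12) = 11.73 mm²); Subtracting the remaining from the first: starting from the 21.5×18 cube (387.00 mm²), the r=9 sphere at (5.5, 6.5) lies wholly inside it (removes its full 11.73 mm² and its 12.29 mm outline becomes a hole wall) — area = 375.27 mm²; (whole slice rotated 5° about Z — lengths, areas and connectivity unchanged). Overall, the cross-section is one region with 1 hole. Net area = 375.27 mm².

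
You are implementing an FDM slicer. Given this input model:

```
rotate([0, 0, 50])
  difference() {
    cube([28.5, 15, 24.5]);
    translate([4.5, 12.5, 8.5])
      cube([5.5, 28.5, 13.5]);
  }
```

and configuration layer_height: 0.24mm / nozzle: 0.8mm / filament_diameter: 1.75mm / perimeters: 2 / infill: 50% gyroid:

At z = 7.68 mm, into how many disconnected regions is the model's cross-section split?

1

At z = 7.68 mm: the cube (footprint 28.5×15) is included at this height; the cube at (4.5, 12.5) does not reach this height (z outside [8.5, 22]); Taking the first minus the rest: none of the subtracted shapes is present at this height, so the 28.5×15 cube is unchanged — 1 connected region; (rotated 50° about Z; rotation is an isometry so areas/perimeters/island counts are preserved). The result has 1 disconnected region.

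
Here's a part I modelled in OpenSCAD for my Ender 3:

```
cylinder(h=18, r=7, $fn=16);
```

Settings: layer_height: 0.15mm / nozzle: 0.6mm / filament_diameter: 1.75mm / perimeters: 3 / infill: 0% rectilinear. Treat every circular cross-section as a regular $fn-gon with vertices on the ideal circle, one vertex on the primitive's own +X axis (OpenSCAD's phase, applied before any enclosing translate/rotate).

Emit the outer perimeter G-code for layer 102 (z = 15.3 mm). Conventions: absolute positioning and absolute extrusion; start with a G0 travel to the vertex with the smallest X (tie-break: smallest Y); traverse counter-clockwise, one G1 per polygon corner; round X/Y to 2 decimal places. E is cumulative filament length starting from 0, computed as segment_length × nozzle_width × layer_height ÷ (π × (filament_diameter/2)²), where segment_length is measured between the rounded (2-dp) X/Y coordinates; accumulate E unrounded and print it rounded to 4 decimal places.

At z = 15.3 mm: the r=7 cylinder gives a regular 16-gon of circumradius 7 (constant along its height). The outline is a single polygon with 16 vertices. Extrusion per mm of travel: 0.6 × 0.15 / (π × 0.875²) = 0.037418. Accumulating E over each segment gives final E = 1.6355.

G0 X-7.00 Y0.00 Z15.30
G1 X-6.47 Y-2.68 E0.1022
G1 X-4.95 Y-4.95 E0.2044
G1 X-2.68 Y-6.47 E0.3067
G1 X0.00 Y-7.00 E0.4089
G1 X2.68 Y-6.47 E0.5111
G1 X4.95 Y-4.95 E0.6133
G1 X6.47 Y-2.68 E0.7156
G1 X7.00 Y0.00 E0.8178
G1 X6.47 Y2.68 E0.9200
G1 X4.95 Y4.95 E1.0222
G1 X2.68 Y6.47 E1.1244
G1 X0.00 Y7.00 E1.2267
G1 X-2.68 Y6.47 E1.3289
G1 X-4.95 Y4.95 E1.4311
G1 X-6.47 Y2.68 E1.5333
G1 X-7.00 Y0.00 E1.6355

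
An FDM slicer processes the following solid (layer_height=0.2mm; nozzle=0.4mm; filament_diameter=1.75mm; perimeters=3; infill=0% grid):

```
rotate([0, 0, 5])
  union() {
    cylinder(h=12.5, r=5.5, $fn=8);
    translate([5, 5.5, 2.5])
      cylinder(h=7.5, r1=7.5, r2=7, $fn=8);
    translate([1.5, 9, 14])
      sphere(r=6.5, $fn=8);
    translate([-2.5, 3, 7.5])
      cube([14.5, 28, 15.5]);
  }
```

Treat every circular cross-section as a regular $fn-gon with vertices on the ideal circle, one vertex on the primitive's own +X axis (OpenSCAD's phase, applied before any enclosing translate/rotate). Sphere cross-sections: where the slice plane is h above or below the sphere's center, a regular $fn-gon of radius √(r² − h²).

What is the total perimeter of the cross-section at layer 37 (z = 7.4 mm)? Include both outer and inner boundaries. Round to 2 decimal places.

55.46 mm

At z = 7.4 mm: the r=5.5 cylinder contributes a regular 8-gon of circumradius 5.5 (perimeter = 2·8·5.500·sin(180°/8) = 33.68 mm); the cone at (5, 5.5) contributes a regular 8-gon of circumradius 7.173 (interpolated between r1=7.5 and r2=7 at t=0.653) (perimeter = 2·8·7.173·sin(180°/8) = 43.92 mm); the sphere at (1.5, 9) is absent (|z−center|=6.600 > r=6.5); the cube at (-2.5, 3) does not reach this height (z outside [7.5, 23]); Taking the union: the regions partially overlap (shared area 29.70 mm²), so the edge portions inside another operand are dropped and the merged outline is re-measured after clipping — boundary = 55.46 mm; (rotated 5° about Z; rotation is an isometry so areas/perimeters/island counts are preserved). Overall, the cross-section is a single solid region. Total boundary length (outer) = 55.46 mm.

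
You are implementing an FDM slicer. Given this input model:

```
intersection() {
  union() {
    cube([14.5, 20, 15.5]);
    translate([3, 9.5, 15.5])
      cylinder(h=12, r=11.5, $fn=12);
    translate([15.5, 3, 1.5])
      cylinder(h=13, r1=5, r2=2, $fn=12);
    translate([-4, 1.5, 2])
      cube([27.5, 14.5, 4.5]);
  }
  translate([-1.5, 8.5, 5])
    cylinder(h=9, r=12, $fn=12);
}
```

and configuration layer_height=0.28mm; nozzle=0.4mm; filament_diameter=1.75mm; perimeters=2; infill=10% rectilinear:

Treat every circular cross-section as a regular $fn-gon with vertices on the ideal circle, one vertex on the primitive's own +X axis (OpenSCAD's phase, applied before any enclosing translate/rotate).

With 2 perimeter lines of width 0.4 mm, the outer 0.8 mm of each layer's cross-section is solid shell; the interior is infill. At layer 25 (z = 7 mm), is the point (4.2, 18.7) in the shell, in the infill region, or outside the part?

At z = 7 mm: the cube (footprint 14.5×20) is included at this height; the cylinder at (3, 9.5) is absent (z outside [15.5, 27.5]); the cone at (15.5, 3) contributes a regular 12-gon of circumradius 3.731 (interpolated between r1=5 and r2=2 at t=0.423); the cube at (-4, 1.5) does not reach this height (z outside [2, 6.5]); Merging all regions: the regions partially overlap (shared area 13.36 mm²), so overlapping operands fuse into one piece — 1 connected region; the r=12 cylinder at (-1.5, 8.5) contributes a regular 12-gon of circumradius 12; Keeping only the common overlap: the r=12 cylinder at (-1.5, 8.5) partially overlaps that combined region; clipping to the common part keeps 167.57 mm² — 1 connected region. Overall, the cross-section is a single solid region. The nearest boundary edge runs (0.37, 20.00)→(4.50, 18.89); distance from the point to it = 0.26 mm. The point is inside the cross-section, 0.26 mm from the nearest boundary — within the 0.8 mm shell band (2 × 0.4).

shell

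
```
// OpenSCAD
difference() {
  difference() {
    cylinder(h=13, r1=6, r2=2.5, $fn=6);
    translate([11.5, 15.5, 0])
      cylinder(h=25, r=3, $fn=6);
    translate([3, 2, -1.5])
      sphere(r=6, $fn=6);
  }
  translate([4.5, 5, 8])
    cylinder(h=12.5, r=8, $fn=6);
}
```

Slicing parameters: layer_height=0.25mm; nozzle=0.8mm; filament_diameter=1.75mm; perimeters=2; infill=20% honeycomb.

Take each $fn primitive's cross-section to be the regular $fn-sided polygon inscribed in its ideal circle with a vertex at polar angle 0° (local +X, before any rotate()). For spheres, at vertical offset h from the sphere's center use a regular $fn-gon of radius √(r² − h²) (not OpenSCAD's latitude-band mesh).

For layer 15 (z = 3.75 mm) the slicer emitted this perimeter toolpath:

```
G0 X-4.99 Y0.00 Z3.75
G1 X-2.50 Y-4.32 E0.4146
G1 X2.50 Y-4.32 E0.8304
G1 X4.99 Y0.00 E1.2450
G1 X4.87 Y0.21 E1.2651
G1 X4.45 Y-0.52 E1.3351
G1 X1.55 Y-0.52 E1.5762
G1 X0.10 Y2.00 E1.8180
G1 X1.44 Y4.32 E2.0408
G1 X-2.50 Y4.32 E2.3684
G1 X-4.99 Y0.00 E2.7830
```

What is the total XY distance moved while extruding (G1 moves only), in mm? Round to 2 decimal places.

33.47 mm

Sum the Euclidean lengths of each G1 segment: total = 33.47 mm.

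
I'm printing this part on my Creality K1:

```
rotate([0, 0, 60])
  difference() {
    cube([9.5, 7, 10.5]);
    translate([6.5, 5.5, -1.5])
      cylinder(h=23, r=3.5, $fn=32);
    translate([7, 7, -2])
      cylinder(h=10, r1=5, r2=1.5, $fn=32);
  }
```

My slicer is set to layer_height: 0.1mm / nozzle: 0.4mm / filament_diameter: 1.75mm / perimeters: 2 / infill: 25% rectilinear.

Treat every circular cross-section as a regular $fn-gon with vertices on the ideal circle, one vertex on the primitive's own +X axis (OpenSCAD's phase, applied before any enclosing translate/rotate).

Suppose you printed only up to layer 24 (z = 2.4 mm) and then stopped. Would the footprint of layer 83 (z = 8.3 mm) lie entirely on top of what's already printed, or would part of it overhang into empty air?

entirely on top

Compare the two slices. At z = 2.4: the 9.5×7 cube contributes its full rectangle (area 66.50 mm²); the r=3.5 cylinder at (6.5, 5.5) gives a regular 32-gon of circumradius 3.5 (constant along its height) (area = (32/2)·3.500²·sin(360°/32) = 38.24 mm²); the cone at (7, 7): at t=0.440 of its height the radius interpolates to r₁+(r₂−r₁)t = 3.460, giving a regular 32-gon of that circumradius (area = (32/2)·3.460²·sin(360°/32) = 37.37 mm²); After the difference (first − rest): starting from the 9.5×7 cube (66.50 mm²), the r=3.5 cylinder at (6.5, 5.5) partially overlaps it — only the 28.10 mm² overlap (of its 38.24 mm²) is removed, clipping the outline; the cone at (7, 7) misses the remaining region (no effect) — area = 38.40 mm²; (rotated 60° about Z; rotation is an isometry so areas/perimeters/island counts are preserved). At z = 8.3: the cube is present — its section is the full 9.5×7 rectangle (area 66.50 mm²); the r=3.5 cylinder at (6.5, 5.5) contributes a regular 32-gon of circumradius 3.5 (area = (32/2)·3.500²·sin(360°/32) = 38.24 mm²); the cone at (7, 7) does not reach this height (z outside [-2, 8]); After the difference (first − rest): starting from the 9.5×7 cube (66.50 mm²), the r=3.5 cylinder at (6.5, 5.5) partially overlaps it — only the 28.10 mm² overlap (of its 38.24 mm²) is removed, clipping the outline — area = 38.40 mm²; (whole slice rotated 60° about Z — lengths, areas and connectivity unchanged). Checking containment: the cross-section at z = 8.3 is a subset of the cross-section at z = 2.4.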